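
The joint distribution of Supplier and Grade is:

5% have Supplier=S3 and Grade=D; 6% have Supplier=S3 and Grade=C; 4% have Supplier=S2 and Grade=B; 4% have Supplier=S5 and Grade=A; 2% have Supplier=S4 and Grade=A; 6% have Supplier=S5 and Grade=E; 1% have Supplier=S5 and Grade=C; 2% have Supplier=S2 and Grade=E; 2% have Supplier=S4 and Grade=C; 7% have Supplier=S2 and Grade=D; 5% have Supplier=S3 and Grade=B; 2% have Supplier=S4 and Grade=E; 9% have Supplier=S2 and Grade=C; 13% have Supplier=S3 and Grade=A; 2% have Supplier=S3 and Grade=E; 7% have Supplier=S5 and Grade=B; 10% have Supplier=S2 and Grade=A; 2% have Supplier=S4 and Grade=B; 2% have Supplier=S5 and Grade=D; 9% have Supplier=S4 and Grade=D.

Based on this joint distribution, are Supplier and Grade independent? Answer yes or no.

no

P(Supplier=S4) = 0.17 and P(Grade=D) = 0.23, so their product is 0.0391, but P(Supplier=S4, Grade=D) = 0.09. Since these differ, Supplier and Grade are not independent.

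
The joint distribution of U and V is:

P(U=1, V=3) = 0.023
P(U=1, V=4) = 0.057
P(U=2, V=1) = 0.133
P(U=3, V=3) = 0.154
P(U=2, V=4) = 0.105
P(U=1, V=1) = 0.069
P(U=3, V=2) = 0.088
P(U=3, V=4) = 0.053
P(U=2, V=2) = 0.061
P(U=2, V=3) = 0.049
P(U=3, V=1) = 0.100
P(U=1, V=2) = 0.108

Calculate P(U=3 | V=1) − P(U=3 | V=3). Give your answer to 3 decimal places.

-0.350

P(V=1) = 0.069 + 0.133 + 0.100 = 0.302; P(U=3 | V=1) = 0.100/0.302 = 0.3311.
P(V=3) = 0.023 + 0.049 + 0.154 = 0.226; P(U=3 | V=3) = 0.154/0.226 = 0.6814.
Difference = -0.350.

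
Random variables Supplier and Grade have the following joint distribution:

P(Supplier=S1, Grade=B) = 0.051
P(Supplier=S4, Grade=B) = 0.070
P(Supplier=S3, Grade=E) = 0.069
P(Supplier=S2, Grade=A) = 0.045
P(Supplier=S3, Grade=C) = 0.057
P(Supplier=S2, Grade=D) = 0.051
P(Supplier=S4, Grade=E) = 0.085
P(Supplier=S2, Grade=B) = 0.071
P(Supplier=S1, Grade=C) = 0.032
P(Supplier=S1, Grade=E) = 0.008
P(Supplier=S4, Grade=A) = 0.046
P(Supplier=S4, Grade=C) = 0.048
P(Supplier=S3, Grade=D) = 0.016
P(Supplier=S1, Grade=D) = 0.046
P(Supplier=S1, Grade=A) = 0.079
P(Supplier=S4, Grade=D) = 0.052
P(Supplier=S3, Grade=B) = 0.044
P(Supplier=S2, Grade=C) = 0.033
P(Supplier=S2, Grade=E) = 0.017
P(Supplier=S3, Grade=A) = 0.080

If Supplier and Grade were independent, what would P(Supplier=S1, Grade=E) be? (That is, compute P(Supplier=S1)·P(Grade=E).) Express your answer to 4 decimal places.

P(Supplier=S1) = 0.079 + 0.051 + 0.032 + 0.046 + 0.008 = 0.216.
P(Grade=E) = 0.008 + 0.017 + 0.069 + 0.085 = 0.179.
Product: 0.216 × 0.179 = 0.0387.

0.0387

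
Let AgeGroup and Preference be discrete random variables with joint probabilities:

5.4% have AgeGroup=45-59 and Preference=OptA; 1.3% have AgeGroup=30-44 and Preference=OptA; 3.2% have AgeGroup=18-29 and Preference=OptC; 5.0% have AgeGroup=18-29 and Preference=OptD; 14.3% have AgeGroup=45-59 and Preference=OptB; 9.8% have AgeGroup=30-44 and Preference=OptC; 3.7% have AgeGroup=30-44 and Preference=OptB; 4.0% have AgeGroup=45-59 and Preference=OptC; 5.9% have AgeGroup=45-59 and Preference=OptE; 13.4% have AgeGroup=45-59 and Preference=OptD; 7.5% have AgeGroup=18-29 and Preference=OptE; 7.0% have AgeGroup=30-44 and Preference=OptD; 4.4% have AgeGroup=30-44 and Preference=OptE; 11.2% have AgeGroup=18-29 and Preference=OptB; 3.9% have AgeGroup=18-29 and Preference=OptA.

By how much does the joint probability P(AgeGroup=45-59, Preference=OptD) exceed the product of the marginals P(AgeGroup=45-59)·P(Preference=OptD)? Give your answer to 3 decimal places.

0.025

P(AgeGroup=45-59) = 0.054 + 0.143 + 0.040 + 0.134 + 0.059 = 0.430.
P(Preference=OptD) = 0.050 + 0.070 + 0.134 = 0.254.
P(AgeGroup=45-59, Preference=OptD) − P(AgeGroup=45-59)P(Preference=OptD) = 0.134 − 0.430×0.254 = 0.025.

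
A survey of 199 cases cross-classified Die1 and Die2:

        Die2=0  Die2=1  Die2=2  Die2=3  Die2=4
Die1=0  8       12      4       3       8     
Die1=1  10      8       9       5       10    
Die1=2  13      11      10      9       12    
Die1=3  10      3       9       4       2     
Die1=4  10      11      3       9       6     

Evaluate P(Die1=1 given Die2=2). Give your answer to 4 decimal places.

0.2571

Total with Die2=2: 4 + 9 + 10 + 9 + 3 = 35.
P(Die1=1 | Die2=2) = 9/35 = 0.2571.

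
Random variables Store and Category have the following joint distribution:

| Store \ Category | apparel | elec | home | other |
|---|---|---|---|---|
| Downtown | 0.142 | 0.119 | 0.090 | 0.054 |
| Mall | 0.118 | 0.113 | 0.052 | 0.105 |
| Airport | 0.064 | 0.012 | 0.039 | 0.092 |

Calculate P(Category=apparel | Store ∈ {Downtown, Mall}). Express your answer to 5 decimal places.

P(Store=Downtown) = 0.142 + 0.119 + 0.090 + 0.054 = 0.405.
P(Store=Mall) = 0.118 + 0.113 + 0.052 + 0.105 = 0.388.
P(Store ∈ {Downtown, Mall}) = 0.405 + 0.388 = 0.793; P(Category=apparel, Store ∈ {Downtown, Mall}) = 0.142 + 0.118 = 0.260.
P(Category=apparel | Store ∈ {Downtown, Mall}) = 0.260/0.793 = 0.32787.

0.32787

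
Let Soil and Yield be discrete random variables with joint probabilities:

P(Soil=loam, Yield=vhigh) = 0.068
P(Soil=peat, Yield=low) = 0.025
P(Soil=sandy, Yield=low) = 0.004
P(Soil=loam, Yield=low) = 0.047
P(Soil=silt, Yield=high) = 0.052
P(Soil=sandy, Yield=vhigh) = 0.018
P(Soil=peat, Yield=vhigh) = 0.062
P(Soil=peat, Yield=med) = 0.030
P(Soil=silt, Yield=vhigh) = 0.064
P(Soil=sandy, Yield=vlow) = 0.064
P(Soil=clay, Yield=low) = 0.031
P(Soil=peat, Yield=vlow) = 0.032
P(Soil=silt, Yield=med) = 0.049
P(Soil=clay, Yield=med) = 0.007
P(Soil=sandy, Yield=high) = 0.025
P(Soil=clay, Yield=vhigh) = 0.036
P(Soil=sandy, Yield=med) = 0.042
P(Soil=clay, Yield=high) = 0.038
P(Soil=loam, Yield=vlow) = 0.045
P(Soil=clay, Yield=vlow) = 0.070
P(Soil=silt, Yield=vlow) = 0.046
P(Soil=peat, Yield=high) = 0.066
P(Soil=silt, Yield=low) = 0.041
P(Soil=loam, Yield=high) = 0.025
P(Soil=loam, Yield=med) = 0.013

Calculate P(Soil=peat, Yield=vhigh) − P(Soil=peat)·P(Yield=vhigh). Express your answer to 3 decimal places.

0.009

P(Soil=peat) = 0.032 + 0.025 + 0.030 + 0.066 + 0.062 = 0.215.
P(Yield=vhigh) = 0.018 + 0.068 + 0.036 + 0.064 + 0.062 = 0.248.
P(Soil=peat, Yield=vhigh) − P(Soil=peat)P(Yield=vhigh) = 0.062 − 0.215×0.248 = 0.009.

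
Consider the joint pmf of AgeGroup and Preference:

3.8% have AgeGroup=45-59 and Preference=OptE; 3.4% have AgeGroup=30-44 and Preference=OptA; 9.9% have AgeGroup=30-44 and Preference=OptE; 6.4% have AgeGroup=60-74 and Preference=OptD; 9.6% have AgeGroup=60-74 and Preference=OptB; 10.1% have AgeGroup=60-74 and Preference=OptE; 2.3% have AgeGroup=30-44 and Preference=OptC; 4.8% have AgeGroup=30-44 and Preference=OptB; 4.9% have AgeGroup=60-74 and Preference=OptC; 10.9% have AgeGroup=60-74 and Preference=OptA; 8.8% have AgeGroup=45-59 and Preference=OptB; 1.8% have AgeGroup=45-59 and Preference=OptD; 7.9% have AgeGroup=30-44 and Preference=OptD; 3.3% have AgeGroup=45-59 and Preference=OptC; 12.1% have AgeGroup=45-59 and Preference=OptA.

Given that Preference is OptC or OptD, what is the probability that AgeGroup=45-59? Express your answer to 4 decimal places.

P(Preference=OptC) = 0.023 + 0.033 + 0.049 = 0.105.
P(Preference=OptD) = 0.079 + 0.018 + 0.064 = 0.161.
P(Preference ∈ {OptC, OptD}) = 0.105 + 0.161 = 0.266; P(AgeGroup=45-59, Preference ∈ {OptC, OptD}) = 0.033 + 0.018 = 0.051.
P(AgeGroup=45-59 | Preference ∈ {OptC, OptD}) = 0.051/0.266 = 0.1917.

0.1917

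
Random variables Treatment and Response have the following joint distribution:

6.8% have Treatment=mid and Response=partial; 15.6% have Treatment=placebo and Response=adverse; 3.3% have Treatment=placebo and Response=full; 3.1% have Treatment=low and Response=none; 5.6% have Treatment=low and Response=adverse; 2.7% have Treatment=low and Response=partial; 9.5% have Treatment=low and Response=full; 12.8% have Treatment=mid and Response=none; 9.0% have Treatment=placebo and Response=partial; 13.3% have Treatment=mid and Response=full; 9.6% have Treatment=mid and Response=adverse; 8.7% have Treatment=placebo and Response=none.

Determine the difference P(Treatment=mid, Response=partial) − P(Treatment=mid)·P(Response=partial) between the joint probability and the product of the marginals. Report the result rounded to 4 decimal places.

P(Treatment=mid) = 0.128 + 0.068 + 0.133 + 0.096 = 0.425.
P(Response=partial) = 0.090 + 0.027 + 0.068 = 0.185.
P(Treatment=mid, Response=partial) − P(Treatment=mid)P(Response=partial) = 0.068 − 0.425×0.185 = -0.0106.

-0.0106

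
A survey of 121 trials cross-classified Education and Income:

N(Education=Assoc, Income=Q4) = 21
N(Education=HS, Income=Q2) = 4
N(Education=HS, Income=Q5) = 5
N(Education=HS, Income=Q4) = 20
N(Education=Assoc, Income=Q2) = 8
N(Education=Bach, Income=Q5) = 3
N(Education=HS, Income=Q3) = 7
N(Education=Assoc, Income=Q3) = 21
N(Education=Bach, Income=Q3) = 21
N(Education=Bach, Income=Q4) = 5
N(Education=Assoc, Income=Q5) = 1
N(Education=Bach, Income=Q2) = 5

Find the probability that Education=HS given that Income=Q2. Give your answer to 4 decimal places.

0.2353

Total with Income=Q2: 4 + 8 + 5 = 17.
P(Education=HS | Income=Q2) = 4/17 = 0.2353.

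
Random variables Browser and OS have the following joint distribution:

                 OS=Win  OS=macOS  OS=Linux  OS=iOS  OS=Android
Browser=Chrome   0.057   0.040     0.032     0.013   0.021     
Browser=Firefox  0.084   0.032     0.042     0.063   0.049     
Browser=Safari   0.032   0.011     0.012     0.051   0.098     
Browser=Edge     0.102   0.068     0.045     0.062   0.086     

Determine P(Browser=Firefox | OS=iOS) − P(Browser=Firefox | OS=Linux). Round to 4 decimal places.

0.0127

P(OS=iOS) = 0.013 + 0.063 + 0.051 + 0.062 = 0.189; P(Browser=Firefox | OS=iOS) = 0.063/0.189 = 0.33333.
P(OS=Linux) = 0.032 + 0.042 + 0.012 + 0.045 = 0.131; P(Browser=Firefox | OS=Linux) = 0.042/0.131 = 0.32061.
Difference = 0.0127.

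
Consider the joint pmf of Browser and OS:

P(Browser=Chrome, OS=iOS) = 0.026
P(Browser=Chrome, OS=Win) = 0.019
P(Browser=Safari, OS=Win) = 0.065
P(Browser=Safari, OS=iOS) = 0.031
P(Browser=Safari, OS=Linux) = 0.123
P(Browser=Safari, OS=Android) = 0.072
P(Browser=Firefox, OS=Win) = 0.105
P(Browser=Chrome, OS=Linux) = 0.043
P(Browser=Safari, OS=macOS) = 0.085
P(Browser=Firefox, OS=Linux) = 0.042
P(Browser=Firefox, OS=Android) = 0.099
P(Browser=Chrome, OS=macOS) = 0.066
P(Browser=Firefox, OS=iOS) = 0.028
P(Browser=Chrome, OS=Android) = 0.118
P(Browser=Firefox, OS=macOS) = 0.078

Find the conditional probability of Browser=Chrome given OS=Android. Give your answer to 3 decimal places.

0.408

P(OS=Android) = 0.118 + 0.099 + 0.072 = 0.289.
P(Browser=Chrome | OS=Android) = 0.118/0.289 = 0.408.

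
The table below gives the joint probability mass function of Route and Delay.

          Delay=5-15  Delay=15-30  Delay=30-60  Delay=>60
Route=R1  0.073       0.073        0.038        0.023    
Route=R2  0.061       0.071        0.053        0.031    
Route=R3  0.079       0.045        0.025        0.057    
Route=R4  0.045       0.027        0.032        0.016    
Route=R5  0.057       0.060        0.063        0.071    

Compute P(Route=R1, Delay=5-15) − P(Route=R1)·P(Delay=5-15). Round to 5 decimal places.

P(Route=R1) = 0.073 + 0.073 + 0.038 + 0.023 = 0.207.
P(Delay=5-15) = 0.073 + 0.061 + 0.079 + 0.045 + 0.057 = 0.315.
P(Route=R1, Delay=5-15) − P(Route=R1)P(Delay=5-15) = 0.073 − 0.207×0.315 = 0.00780.

0.00780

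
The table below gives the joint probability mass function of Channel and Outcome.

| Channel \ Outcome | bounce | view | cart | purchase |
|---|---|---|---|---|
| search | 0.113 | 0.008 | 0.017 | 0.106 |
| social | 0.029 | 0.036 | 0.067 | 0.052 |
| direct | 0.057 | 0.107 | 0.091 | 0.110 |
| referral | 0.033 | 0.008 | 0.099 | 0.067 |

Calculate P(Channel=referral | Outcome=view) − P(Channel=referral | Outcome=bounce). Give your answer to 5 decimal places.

P(Outcome=view) = 0.008 + 0.036 + 0.107 + 0.008 = 0.159; P(Channel=referral | Outcome=view) = 0.008/0.159 = 0.050314.
P(Outcome=bounce) = 0.113 + 0.029 + 0.057 + 0.033 = 0.232; P(Channel=referral | Outcome=bounce) = 0.033/0.232 = 0.142241.
Difference = -0.09193.

-0.09193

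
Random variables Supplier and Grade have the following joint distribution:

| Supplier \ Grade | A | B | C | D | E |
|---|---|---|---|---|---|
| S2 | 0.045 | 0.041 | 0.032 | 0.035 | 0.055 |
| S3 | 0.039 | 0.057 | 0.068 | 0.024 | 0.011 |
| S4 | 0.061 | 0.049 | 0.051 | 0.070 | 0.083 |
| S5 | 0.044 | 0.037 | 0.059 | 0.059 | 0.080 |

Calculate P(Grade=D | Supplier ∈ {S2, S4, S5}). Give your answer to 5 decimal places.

P(Supplier=S2) = 0.045 + 0.041 + 0.032 + 0.035 + 0.055 = 0.208.
P(Supplier=S4) = 0.061 + 0.049 + 0.051 + 0.070 + 0.083 = 0.314.
P(Supplier=S5) = 0.044 + 0.037 + 0.059 + 0.059 + 0.080 = 0.279.
P(Supplier ∈ {S2, S4, S5}) = 0.208 + 0.314 + 0.279 = 0.801; P(Grade=D, Supplier ∈ {S2, S4, S5}) = 0.035 + 0.070 + 0.059 = 0.164.
P(Grade=D | Supplier ∈ {S2, S4, S5}) = 0.164/0.801 = 0.20474.

0.20474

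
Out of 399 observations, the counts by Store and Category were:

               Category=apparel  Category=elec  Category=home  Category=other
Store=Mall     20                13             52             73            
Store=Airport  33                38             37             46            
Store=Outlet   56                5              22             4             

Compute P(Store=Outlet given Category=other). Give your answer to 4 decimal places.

0.0325

Total with Category=other: 73 + 46 + 4 = 123.
P(Store=Outlet | Category=other) = 4/123 = 0.0325.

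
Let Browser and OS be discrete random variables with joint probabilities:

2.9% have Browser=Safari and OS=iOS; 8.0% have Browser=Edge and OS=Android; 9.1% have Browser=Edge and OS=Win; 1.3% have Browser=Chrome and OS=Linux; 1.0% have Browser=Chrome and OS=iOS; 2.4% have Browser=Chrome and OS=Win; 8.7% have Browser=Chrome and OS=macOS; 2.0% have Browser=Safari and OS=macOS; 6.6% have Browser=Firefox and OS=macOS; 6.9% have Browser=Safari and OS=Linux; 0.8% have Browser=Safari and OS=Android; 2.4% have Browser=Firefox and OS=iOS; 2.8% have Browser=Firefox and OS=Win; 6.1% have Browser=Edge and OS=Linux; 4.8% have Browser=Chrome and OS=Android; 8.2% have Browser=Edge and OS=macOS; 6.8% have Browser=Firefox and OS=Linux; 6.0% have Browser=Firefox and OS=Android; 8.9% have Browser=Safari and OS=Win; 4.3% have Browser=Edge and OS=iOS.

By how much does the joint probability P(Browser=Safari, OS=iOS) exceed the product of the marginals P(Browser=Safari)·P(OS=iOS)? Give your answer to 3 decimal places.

P(Browser=Safari) = 0.089 + 0.020 + 0.069 + 0.029 + 0.008 = 0.215.
P(OS=iOS) = 0.010 + 0.024 + 0.029 + 0.043 = 0.106.
P(Browser=Safari, OS=iOS) − P(Browser=Safari)P(OS=iOS) = 0.029 − 0.215×0.106 = 0.006.

0.006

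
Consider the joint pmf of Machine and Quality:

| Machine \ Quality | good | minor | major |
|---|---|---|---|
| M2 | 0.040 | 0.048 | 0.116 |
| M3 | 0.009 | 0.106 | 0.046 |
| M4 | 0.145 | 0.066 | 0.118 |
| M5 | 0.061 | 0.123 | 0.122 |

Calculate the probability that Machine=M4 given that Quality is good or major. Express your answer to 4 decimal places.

0.4003

P(Quality=good) = 0.040 + 0.009 + 0.145 + 0.061 = 0.255.
P(Quality=major) = 0.116 + 0.046 + 0.118 + 0.122 = 0.402.
P(Quality ∈ {good, major}) = 0.255 + 0.402 = 0.657; P(Machine=M4, Quality ∈ {good, major}) = 0.145 + 0.118 = 0.263.
P(Machine=M4 | Quality ∈ {good, major}) = 0.263/0.657 = 0.4003.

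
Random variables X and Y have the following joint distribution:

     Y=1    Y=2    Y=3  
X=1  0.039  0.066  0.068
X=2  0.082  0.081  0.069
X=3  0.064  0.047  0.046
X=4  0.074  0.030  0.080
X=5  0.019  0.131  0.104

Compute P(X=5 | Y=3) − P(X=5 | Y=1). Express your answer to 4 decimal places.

0.2150

P(Y=3) = 0.068 + 0.069 + 0.046 + 0.080 + 0.104 = 0.367; P(X=5 | Y=3) = 0.104/0.367 = 0.28338.
P(Y=1) = 0.039 + 0.082 + 0.064 + 0.074 + 0.019 = 0.278; P(X=5 | Y=1) = 0.019/0.278 = 0.06835.
Difference = 0.2150.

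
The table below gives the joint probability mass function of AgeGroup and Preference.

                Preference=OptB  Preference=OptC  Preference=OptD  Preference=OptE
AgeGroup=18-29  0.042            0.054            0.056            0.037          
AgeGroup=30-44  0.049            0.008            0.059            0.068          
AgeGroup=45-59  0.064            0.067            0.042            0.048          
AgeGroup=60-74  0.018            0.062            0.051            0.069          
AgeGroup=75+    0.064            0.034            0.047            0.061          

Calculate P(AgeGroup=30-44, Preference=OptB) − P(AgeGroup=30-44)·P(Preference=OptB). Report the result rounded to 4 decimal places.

0.0054

P(AgeGroup=30-44) = 0.049 + 0.008 + 0.059 + 0.068 = 0.184.
P(Preference=OptB) = 0.042 + 0.049 + 0.064 + 0.018 + 0.064 = 0.237.
P(AgeGroup=30-44, Preference=OptB) − P(AgeGroup=30-44)P(Preference=OptB) = 0.049 − 0.184×0.237 = 0.0054.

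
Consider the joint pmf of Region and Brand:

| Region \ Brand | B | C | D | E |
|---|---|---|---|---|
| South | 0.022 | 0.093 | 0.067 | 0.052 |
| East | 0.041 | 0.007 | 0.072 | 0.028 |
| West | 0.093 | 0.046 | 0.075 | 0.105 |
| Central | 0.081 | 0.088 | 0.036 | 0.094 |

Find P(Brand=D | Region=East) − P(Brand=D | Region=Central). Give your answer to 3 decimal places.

P(Region=East) = 0.041 + 0.007 + 0.072 + 0.028 = 0.148; P(Brand=D | Region=East) = 0.072/0.148 = 0.4865.
P(Region=Central) = 0.081 + 0.088 + 0.036 + 0.094 = 0.299; P(Brand=D | Region=Central) = 0.036/0.299 = 0.1204.
Difference = 0.366.

0.366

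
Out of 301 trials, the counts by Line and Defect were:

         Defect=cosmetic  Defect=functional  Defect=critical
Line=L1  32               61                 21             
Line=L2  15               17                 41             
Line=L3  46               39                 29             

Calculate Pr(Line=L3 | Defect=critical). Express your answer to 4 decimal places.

Total with Defect=critical: 21 + 41 + 29 = 91.
P(Line=L3 | Defect=critical) = 29/91 = 0.3187.

0.3187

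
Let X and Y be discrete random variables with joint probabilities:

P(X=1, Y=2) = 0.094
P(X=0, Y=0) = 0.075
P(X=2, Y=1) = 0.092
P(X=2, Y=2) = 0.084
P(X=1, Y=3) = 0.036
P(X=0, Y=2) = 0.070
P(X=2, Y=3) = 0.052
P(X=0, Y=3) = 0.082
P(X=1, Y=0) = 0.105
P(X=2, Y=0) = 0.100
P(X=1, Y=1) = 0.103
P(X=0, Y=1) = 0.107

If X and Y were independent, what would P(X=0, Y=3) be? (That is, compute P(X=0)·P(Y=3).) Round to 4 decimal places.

0.0568

P(X=0) = 0.075 + 0.107 + 0.070 + 0.082 = 0.334.
P(Y=3) = 0.082 + 0.036 + 0.052 = 0.170.
Product: 0.334 × 0.170 = 0.0568.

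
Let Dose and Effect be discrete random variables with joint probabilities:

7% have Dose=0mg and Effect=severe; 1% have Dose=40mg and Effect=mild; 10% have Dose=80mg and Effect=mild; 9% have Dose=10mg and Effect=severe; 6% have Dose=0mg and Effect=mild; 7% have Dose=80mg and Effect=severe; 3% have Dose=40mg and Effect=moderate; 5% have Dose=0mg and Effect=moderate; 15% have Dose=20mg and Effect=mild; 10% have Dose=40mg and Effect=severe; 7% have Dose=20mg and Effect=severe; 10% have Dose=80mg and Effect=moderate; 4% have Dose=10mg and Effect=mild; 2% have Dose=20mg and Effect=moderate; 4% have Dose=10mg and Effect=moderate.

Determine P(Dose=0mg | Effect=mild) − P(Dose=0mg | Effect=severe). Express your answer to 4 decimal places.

P(Effect=mild) = 0.06 + 0.04 + 0.15 + 0.01 + 0.10 = 0.36; P(Dose=0mg | Effect=mild) = 0.06/0.36 = 0.16667.
P(Effect=severe) = 0.07 + 0.09 + 0.07 + 0.10 + 0.07 = 0.40; P(Dose=0mg | Effect=severe) = 0.07/0.40 = 0.17500.
Difference = -0.0083.

-0.0083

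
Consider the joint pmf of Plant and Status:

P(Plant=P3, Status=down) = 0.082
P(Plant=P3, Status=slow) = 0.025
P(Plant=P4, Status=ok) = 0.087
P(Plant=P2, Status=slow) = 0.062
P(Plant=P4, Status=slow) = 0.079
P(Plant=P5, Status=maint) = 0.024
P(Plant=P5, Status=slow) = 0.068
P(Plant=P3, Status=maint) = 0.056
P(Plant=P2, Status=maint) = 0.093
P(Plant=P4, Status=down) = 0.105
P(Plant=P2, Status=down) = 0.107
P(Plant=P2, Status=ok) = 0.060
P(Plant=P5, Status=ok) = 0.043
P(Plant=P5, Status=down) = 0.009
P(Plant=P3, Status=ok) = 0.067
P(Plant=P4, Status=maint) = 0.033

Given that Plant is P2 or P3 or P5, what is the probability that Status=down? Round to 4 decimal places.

P(Plant=P2) = 0.060 + 0.062 + 0.107 + 0.093 = 0.322.
P(Plant=P3) = 0.067 + 0.025 + 0.082 + 0.056 = 0.230.
P(Plant=P5) = 0.043 + 0.068 + 0.009 + 0.024 = 0.144.
P(Plant ∈ {P2, P3, P5}) = 0.322 + 0.230 + 0.144 = 0.696; P(Status=down, Plant ∈ {P2, P3, P5}) = 0.107 + 0.082 + 0.009 = 0.198.
P(Status=down | Plant ∈ {P2, P3, P5}) = 0.198/0.696 = 0.2845.

0.2845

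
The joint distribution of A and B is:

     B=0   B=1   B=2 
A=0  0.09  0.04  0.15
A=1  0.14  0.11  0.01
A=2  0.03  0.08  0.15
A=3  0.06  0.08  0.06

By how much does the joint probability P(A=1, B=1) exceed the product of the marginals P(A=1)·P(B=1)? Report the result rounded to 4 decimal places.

0.0294

P(A=1) = 0.14 + 0.11 + 0.01 = 0.26.
P(B=1) = 0.04 + 0.11 + 0.08 + 0.08 = 0.31.
P(A=1, B=1) − P(A=1)P(B=1) = 0.11 − 0.26×0.31 = 0.0294.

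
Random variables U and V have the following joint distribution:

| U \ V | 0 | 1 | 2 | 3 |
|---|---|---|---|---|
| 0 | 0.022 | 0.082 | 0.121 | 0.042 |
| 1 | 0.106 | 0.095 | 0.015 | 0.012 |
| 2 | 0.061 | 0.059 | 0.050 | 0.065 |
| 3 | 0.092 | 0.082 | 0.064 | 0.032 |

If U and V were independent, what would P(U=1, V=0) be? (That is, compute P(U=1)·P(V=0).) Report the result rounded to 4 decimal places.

0.0641

P(U=1) = 0.106 + 0.095 + 0.015 + 0.012 = 0.228.
P(V=0) = 0.022 + 0.106 + 0.061 + 0.092 = 0.281.
Product: 0.228 × 0.281 = 0.0641.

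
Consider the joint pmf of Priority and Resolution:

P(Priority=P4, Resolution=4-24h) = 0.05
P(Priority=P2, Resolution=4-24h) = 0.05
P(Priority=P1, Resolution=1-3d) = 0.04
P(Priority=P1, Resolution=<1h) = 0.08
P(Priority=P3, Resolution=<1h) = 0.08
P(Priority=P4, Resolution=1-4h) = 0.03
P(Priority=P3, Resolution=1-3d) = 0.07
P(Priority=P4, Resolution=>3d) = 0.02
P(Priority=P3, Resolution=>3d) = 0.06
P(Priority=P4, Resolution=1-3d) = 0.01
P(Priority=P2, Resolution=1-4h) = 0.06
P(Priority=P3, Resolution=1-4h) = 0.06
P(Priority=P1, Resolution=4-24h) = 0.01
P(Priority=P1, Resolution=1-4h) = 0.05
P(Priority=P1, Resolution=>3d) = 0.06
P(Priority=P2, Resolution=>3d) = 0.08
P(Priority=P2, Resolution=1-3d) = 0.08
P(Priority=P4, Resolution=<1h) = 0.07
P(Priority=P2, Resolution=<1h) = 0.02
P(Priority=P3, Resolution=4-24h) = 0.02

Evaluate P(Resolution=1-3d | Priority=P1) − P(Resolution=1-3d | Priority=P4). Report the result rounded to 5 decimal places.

0.11111

P(Priority=P1) = 0.08 + 0.05 + 0.01 + 0.04 + 0.06 = 0.24; P(Resolution=1-3d | Priority=P1) = 0.04/0.24 = 0.166667.
P(Priority=P4) = 0.07 + 0.03 + 0.05 + 0.01 + 0.02 = 0.18; P(Resolution=1-3d | Priority=P4) = 0.01/0.18 = 0.055556.
Difference = 0.11111.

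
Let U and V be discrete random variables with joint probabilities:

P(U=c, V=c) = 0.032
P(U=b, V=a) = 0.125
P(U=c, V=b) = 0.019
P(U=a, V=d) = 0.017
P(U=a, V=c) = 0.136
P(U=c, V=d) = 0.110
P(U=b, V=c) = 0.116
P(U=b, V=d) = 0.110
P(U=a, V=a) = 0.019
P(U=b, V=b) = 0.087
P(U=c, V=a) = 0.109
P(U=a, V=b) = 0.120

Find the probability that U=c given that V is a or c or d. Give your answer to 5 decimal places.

P(V=a) = 0.019 + 0.125 + 0.109 = 0.253.
P(V=c) = 0.136 + 0.116 + 0.032 = 0.284.
P(V=d) = 0.017 + 0.110 + 0.110 = 0.237.
P(V ∈ {a, c, d}) = 0.253 + 0.284 + 0.237 = 0.774; P(U=c, V ∈ {a, c, d}) = 0.109 + 0.032 + 0.110 = 0.251.
P(U=c | V ∈ {a, c, d}) = 0.251/0.774 = 0.32429.

0.32429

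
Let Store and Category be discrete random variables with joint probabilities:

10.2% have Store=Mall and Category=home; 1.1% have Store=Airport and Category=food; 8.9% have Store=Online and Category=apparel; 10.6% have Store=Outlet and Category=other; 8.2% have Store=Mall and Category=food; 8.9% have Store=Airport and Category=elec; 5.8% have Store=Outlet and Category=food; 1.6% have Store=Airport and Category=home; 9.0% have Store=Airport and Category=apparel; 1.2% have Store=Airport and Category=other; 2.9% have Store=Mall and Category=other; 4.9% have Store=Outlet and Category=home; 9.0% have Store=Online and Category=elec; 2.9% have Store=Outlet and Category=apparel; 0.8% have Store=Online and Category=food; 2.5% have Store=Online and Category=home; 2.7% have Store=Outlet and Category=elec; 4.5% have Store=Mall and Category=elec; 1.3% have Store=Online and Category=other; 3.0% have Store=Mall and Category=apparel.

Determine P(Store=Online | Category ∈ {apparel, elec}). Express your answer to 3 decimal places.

P(Category=apparel) = 0.030 + 0.090 + 0.029 + 0.089 = 0.238.
P(Category=elec) = 0.045 + 0.089 + 0.027 + 0.090 = 0.251.
P(Category ∈ {apparel, elec}) = 0.238 + 0.251 = 0.489; P(Store=Online, Category ∈ {apparel, elec}) = 0.089 + 0.090 = 0.179.
P(Store=Online | Category ∈ {apparel, elec}) = 0.179/0.489 = 0.366.

0.366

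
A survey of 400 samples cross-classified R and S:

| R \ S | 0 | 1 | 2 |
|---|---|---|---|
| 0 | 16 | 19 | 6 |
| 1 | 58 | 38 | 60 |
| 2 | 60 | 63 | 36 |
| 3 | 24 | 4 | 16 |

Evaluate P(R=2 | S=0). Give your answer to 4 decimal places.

Total with S=0: 16 + 58 + 60 + 24 = 158.
P(R=2 | S=0) = 60/158 = 0.3797.

0.3797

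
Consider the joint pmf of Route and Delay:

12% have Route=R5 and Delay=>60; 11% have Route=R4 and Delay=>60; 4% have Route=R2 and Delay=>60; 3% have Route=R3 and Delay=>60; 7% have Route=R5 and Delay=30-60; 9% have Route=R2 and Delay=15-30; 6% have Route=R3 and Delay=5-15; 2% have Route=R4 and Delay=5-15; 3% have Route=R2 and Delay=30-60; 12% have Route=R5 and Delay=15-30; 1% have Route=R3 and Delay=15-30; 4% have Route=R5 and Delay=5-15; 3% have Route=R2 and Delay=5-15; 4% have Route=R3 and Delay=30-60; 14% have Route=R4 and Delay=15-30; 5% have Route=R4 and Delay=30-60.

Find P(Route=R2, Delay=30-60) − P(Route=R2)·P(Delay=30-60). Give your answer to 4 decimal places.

P(Route=R2) = 0.03 + 0.09 + 0.03 + 0.04 = 0.19.
P(Delay=30-60) = 0.03 + 0.04 + 0.05 + 0.07 = 0.19.
P(Route=R2, Delay=30-60) − P(Route=R2)P(Delay=30-60) = 0.03 − 0.19×0.19 = -0.0061.

-0.0061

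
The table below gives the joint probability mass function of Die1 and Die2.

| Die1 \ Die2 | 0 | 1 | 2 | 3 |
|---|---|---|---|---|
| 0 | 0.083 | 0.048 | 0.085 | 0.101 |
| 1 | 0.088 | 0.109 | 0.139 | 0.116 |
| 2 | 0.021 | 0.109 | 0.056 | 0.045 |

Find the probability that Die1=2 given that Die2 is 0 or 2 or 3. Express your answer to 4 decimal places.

P(Die2=0) = 0.083 + 0.088 + 0.021 = 0.192.
P(Die2=2) = 0.085 + 0.139 + 0.056 = 0.280.
P(Die2=3) = 0.101 + 0.116 + 0.045 = 0.262.
P(Die2 ∈ {0, 2, 3}) = 0.192 + 0.280 + 0.262 = 0.734; P(Die1=2, Die2 ∈ {0, 2, 3}) = 0.021 + 0.056 + 0.045 = 0.122.
P(Die1=2 | Die2 ∈ {0, 2, 3}) = 0.122/0.734 = 0.1662.

0.1662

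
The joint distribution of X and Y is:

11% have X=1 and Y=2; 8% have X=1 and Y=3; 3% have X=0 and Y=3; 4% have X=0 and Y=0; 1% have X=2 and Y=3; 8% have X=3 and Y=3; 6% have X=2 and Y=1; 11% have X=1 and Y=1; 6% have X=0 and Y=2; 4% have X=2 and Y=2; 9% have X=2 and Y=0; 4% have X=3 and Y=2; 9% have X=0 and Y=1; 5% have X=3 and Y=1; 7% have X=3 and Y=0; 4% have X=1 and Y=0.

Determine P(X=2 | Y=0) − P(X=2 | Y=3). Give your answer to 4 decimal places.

0.3250

P(Y=0) = 0.04 + 0.04 + 0.09 + 0.07 = 0.24; P(X=2 | Y=0) = 0.09/0.24 = 0.37500.
P(Y=3) = 0.03 + 0.08 + 0.01 + 0.08 = 0.20; P(X=2 | Y=3) = 0.01/0.20 = 0.05000.
Difference = 0.3250.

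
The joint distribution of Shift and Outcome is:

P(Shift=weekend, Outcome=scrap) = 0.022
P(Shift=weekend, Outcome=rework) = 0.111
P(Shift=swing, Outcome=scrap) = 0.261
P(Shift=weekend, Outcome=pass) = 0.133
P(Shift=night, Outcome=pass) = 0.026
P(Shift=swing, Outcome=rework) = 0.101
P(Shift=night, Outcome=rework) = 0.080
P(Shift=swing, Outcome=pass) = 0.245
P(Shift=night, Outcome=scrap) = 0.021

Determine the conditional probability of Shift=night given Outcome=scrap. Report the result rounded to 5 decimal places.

P(Outcome=scrap) = 0.261 + 0.021 + 0.022 = 0.304.
P(Shift=night | Outcome=scrap) = 0.021/0.304 = 0.06908.

0.06908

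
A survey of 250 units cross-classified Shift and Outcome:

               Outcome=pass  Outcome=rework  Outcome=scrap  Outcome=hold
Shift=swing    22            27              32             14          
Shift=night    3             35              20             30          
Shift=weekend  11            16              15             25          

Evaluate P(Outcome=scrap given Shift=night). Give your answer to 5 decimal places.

0.22727

Total with Shift=night: 3 + 35 + 20 + 30 = 88.
P(Outcome=scrap | Shift=night) = 20/88 = 0.22727.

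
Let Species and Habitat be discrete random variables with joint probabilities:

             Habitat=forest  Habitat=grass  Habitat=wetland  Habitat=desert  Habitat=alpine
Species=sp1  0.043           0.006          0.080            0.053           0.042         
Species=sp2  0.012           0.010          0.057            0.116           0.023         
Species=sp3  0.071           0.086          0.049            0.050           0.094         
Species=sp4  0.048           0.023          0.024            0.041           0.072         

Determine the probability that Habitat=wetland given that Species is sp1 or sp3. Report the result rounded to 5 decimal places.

0.22474

P(Species=sp1) = 0.043 + 0.006 + 0.080 + 0.053 + 0.042 = 0.224.
P(Species=sp3) = 0.071 + 0.086 + 0.049 + 0.050 + 0.094 = 0.350.
P(Species ∈ {sp1, sp3}) = 0.224 + 0.350 = 0.574; P(Habitat=wetland, Species ∈ {sp1, sp3}) = 0.080 + 0.049 = 0.129.
P(Habitat=wetland | Species ∈ {sp1, sp3}) = 0.129/0.574 = 0.22474.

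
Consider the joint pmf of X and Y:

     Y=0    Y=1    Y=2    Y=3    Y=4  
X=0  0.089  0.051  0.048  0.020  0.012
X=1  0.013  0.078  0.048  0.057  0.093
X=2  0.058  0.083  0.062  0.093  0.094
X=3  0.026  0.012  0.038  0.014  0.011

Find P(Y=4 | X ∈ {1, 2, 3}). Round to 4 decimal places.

0.2538

P(X=1) = 0.013 + 0.078 + 0.048 + 0.057 + 0.093 = 0.289.
P(X=2) = 0.058 + 0.083 + 0.062 + 0.093 + 0.094 = 0.390.
P(X=3) = 0.026 + 0.012 + 0.038 + 0.014 + 0.011 = 0.101.
P(X ∈ {1, 2, 3}) = 0.289 + 0.390 + 0.101 = 0.780; P(Y=4, X ∈ {1, 2, 3}) = 0.093 + 0.094 + 0.011 = 0.198.
P(Y=4 | X ∈ {1, 2, 3}) = 0.198/0.780 = 0.2538.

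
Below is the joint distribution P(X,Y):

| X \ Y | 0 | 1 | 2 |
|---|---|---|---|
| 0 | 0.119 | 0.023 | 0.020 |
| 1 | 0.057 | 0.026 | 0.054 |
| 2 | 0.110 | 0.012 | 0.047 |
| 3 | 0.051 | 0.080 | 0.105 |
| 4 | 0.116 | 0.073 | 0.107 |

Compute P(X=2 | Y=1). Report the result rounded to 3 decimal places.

0.056

P(Y=1) = 0.023 + 0.026 + 0.012 + 0.080 + 0.073 = 0.214.
P(X=2 | Y=1) = 0.012/0.214 = 0.056.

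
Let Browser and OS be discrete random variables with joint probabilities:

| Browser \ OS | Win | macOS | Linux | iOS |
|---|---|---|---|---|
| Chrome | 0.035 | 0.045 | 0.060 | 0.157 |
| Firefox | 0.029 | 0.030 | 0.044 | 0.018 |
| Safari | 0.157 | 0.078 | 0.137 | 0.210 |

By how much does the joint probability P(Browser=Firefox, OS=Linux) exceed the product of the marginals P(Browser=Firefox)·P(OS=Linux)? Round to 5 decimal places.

P(Browser=Firefox) = 0.029 + 0.030 + 0.044 + 0.018 = 0.121.
P(OS=Linux) = 0.060 + 0.044 + 0.137 = 0.241.
P(Browser=Firefox, OS=Linux) − P(Browser=Firefox)P(OS=Linux) = 0.044 − 0.121×0.241 = 0.01484.

0.01484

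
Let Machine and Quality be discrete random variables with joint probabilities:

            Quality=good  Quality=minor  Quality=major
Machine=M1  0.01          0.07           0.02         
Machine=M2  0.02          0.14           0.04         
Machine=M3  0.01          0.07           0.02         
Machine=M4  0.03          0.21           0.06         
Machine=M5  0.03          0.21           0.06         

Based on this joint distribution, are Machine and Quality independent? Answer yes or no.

yes

Every cell satisfies P(Machine,Quality) = P(Machine)·P(Quality). For instance P(Machine=M3) = 0.10, P(Quality=major) = 0.20, and 0.10×0.20 = 0.02 matches the joint entry. So Machine and Quality are independent.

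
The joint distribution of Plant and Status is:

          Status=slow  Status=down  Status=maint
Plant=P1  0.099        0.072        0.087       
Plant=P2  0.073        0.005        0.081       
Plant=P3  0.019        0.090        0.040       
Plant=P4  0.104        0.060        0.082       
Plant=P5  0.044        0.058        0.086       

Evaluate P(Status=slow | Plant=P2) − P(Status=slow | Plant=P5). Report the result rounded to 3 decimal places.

0.225

P(Plant=P2) = 0.073 + 0.005 + 0.081 = 0.159; P(Status=slow | Plant=P2) = 0.073/0.159 = 0.4591.
P(Plant=P5) = 0.044 + 0.058 + 0.086 = 0.188; P(Status=slow | Plant=P5) = 0.044/0.188 = 0.2340.
Difference = 0.225.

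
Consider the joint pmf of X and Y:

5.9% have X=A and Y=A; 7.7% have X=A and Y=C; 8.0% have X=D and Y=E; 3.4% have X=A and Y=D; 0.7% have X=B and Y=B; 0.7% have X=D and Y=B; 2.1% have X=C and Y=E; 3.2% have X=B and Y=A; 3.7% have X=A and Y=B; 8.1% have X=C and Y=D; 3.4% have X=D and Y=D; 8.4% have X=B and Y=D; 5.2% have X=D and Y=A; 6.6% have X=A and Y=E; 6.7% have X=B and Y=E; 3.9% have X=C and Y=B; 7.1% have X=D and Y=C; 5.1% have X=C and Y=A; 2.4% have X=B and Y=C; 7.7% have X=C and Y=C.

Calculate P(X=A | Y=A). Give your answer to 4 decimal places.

0.3041

P(Y=A) = 0.059 + 0.032 + 0.051 + 0.052 = 0.194.
P(X=A | Y=A) = 0.059/0.194 = 0.3041.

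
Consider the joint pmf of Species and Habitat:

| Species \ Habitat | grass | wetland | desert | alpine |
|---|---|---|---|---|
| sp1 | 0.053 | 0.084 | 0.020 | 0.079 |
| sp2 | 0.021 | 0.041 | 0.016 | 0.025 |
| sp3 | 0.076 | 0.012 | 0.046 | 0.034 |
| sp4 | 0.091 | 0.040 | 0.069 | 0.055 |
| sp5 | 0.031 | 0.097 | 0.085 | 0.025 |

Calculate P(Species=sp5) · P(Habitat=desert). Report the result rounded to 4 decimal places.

0.0562

P(Species=sp5) = 0.031 + 0.097 + 0.085 + 0.025 = 0.238.
P(Habitat=desert) = 0.020 + 0.016 + 0.046 + 0.069 + 0.085 = 0.236.
Product: 0.238 × 0.236 = 0.0562.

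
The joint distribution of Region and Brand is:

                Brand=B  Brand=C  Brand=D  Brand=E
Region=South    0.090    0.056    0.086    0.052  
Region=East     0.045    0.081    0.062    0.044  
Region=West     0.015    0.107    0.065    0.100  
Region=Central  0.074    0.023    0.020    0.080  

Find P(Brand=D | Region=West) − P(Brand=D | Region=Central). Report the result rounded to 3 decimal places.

P(Region=West) = 0.015 + 0.107 + 0.065 + 0.100 = 0.287; P(Brand=D | Region=West) = 0.065/0.287 = 0.2265.
P(Region=Central) = 0.074 + 0.023 + 0.020 + 0.080 = 0.197; P(Brand=D | Region=Central) = 0.020/0.197 = 0.1015.
Difference = 0.125.

0.125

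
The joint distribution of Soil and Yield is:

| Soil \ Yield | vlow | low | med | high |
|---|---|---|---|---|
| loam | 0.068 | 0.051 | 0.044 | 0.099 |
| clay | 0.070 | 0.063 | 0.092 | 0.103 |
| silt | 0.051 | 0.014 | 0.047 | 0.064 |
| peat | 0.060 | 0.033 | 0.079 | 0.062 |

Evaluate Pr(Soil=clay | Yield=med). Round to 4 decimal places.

0.3511

P(Yield=med) = 0.044 + 0.092 + 0.047 + 0.079 = 0.262.
P(Soil=clay | Yield=med) = 0.092/0.262 = 0.3511.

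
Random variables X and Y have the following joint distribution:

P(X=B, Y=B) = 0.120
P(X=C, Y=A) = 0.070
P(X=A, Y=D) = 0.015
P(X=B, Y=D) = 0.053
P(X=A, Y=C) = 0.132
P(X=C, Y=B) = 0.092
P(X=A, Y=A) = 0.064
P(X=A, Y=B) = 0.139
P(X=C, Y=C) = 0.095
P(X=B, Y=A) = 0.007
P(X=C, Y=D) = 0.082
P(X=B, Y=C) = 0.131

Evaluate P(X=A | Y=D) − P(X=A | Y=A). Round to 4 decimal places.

P(Y=D) = 0.015 + 0.053 + 0.082 = 0.150; P(X=A | Y=D) = 0.015/0.150 = 0.10000.
P(Y=A) = 0.064 + 0.007 + 0.070 = 0.141; P(X=A | Y=A) = 0.064/0.141 = 0.45390.
Difference = -0.3539.

-0.3539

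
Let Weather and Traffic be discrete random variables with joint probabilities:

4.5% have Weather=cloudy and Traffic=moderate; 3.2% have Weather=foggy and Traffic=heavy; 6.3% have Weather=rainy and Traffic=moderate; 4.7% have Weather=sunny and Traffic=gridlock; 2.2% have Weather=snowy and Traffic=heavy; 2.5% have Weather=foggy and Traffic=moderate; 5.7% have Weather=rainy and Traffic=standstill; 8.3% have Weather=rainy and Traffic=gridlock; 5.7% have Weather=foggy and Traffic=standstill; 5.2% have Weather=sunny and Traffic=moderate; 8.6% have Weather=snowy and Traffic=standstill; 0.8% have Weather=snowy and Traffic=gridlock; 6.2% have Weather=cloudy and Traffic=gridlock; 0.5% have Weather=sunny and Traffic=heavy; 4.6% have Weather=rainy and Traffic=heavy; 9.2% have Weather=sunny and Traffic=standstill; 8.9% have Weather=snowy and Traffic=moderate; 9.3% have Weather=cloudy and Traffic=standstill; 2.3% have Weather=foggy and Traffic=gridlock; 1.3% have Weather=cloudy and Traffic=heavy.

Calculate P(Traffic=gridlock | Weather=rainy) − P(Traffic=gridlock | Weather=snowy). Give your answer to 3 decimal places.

P(Weather=rainy) = 0.063 + 0.046 + 0.083 + 0.057 = 0.249; P(Traffic=gridlock | Weather=rainy) = 0.083/0.249 = 0.3333.
P(Weather=snowy) = 0.089 + 0.022 + 0.008 + 0.086 = 0.205; P(Traffic=gridlock | Weather=snowy) = 0.008/0.205 = 0.0390.
Difference = 0.294.

0.294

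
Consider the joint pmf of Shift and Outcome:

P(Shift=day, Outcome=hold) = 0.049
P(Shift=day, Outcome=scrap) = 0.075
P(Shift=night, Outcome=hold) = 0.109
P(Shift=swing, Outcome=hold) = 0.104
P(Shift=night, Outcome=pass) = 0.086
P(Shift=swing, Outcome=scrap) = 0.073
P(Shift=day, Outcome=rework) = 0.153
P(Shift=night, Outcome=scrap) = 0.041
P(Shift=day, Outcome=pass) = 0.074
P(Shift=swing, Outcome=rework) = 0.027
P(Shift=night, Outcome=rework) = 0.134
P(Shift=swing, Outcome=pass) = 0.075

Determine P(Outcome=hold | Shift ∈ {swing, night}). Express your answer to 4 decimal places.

P(Shift=swing) = 0.075 + 0.027 + 0.073 + 0.104 = 0.279.
P(Shift=night) = 0.086 + 0.134 + 0.041 + 0.109 = 0.370.
P(Shift ∈ {swing, night}) = 0.279 + 0.370 = 0.649; P(Outcome=hold, Shift ∈ {swing, night}) = 0.104 + 0.109 = 0.213.
P(Outcome=hold | Shift ∈ {swing, night}) = 0.213/0.649 = 0.3282.

0.3282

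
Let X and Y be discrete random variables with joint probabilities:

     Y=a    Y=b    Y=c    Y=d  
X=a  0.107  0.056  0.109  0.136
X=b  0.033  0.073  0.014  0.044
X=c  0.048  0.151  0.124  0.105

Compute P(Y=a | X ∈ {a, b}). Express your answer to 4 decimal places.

P(X=a) = 0.107 + 0.056 + 0.109 + 0.136 = 0.408.
P(X=b) = 0.033 + 0.073 + 0.014 + 0.044 = 0.164.
P(X ∈ {a, b}) = 0.408 + 0.164 = 0.572; P(Y=a, X ∈ {a, b}) = 0.107 + 0.033 = 0.140.
P(Y=a | X ∈ {a, b}) = 0.140/0.572 = 0.2448.

0.2448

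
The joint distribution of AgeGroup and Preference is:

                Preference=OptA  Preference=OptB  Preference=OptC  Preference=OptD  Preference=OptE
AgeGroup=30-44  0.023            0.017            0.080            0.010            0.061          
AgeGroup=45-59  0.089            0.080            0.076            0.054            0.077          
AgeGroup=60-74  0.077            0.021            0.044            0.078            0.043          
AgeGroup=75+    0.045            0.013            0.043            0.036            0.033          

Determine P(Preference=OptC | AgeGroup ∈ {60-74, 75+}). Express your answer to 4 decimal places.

0.2009

P(AgeGroup=60-74) = 0.077 + 0.021 + 0.044 + 0.078 + 0.043 = 0.263.
P(AgeGroup=75+) = 0.045 + 0.013 + 0.043 + 0.036 + 0.033 = 0.170.
P(AgeGroup ∈ {60-74, 75+}) = 0.263 + 0.170 = 0.433; P(Preference=OptC, AgeGroup ∈ {60-74, 75+}) = 0.044 + 0.043 = 0.087.
P(Preference=OptC | AgeGroup ∈ {60-74, 75+}) = 0.087/0.433 = 0.2009.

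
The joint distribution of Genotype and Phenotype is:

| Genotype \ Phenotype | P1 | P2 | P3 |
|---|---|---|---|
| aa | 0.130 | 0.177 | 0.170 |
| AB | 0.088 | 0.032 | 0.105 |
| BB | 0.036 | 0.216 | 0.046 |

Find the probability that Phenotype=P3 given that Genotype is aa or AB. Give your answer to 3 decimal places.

P(Genotype=aa) = 0.130 + 0.177 + 0.170 = 0.477.
P(Genotype=AB) = 0.088 + 0.032 + 0.105 = 0.225.
P(Genotype ∈ {aa, AB}) = 0.477 + 0.225 = 0.702; P(Phenotype=P3, Genotype ∈ {aa, AB}) = 0.170 + 0.105 = 0.275.
P(Phenotype=P3 | Genotype ∈ {aa, AB}) = 0.275/0.702 = 0.392.

0.392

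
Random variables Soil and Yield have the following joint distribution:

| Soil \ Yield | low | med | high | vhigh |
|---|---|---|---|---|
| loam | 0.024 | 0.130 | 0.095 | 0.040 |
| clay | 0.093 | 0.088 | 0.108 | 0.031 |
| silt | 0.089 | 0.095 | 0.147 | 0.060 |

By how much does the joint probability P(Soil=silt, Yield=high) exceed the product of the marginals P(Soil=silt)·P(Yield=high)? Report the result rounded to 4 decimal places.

P(Soil=silt) = 0.089 + 0.095 + 0.147 + 0.060 = 0.391.
P(Yield=high) = 0.095 + 0.108 + 0.147 = 0.350.
P(Soil=silt, Yield=high) − P(Soil=silt)P(Yield=high) = 0.147 − 0.391×0.350 = 0.0102.

0.0102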